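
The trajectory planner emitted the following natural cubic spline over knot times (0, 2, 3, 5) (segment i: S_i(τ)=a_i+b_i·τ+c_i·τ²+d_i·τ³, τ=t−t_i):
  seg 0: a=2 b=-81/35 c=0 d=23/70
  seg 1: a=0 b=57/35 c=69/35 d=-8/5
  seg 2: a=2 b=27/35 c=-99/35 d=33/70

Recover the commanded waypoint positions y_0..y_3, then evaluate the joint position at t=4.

y_0=2 y_1=0 y_2=2 y_3=-4
S(4) = 29/70

y_0 = S_0(0) = a_0 = 2
y_1 = S_1(0) = a_1 = 0
y_2 = S_2(0) = a_2 = 2
y_3 = S_2(2) = -4
t_q=4 is in segment 2 (τ=1); S_2(τ)=29/70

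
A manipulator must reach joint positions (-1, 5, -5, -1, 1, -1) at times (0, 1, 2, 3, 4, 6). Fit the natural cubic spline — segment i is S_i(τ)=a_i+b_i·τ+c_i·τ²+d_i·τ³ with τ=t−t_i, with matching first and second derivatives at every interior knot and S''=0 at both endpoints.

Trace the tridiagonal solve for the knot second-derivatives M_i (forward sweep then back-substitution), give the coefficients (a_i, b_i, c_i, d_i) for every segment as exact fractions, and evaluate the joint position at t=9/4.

Δ: Δ0=6, Δ1=-10, Δ2=4, Δ3=2, Δ4=-1
row 1: diag=4, rhs=-96; c'=1/4, d'=-24
row 2: denom=4−1·1/4=15/4; d'=(84−1·-24)/(15/4)=144/5
row 3: denom=4−1·4/15=56/15; d'=(-12−1·144/5)/(56/15)=-153/14
row 4: denom=6−1·15/56=321/56; d'=(-18−1·-153/14)/(321/56)=-132/107
back: M4=-132/107
back: M3=-153/14−15/56·-132/107=-1134/107
back: M2=144/5−4/15·-1134/107=3384/107
back: M1=-24−1/4·3384/107=-3414/107
M: M0=0, M1=-3414/107, M2=3384/107, M3=-1134/107, M4=-132/107, M5=0
seg 0: a=-1, c=M0/2=0, d=(M1−M0)/(6·1)=-569/107, b=Δ0−h0·(2M0+M1)/6=1211/107
seg 1: a=5, c=M1/2=-1707/107, d=(M2−M1)/(6·1)=1133/107, b=Δ1−h1·(2M1+M2)/6=-496/107
seg 2: a=-5, c=M2/2=1692/107, d=(M3−M2)/(6·1)=-753/107, b=Δ2−h2·(2M2+M3)/6=-511/107
seg 3: a=-1, c=M3/2=-567/107, d=(M4−M3)/(6·1)=167/107, b=Δ3−h3·(2M3+M4)/6=614/107
seg 4: a=1, c=M4/2=-66/107, d=(M5−M4)/(6·2)=11/107, b=Δ4−h4·(2M4+M5)/6=-19/107
t_q=9/4 → seg 2, τ=1/4; S=-5+-511/107·τ+1692/107·τ²+-753/107·τ³=-36401/6848

  seg 0: a=-1 b=1211/107 c=0 d=-569/107
  seg 1: a=5 b=-496/107 c=-1707/107 d=1133/107
  seg 2: a=-5 b=-511/107 c=1692/107 d=-753/107
  seg 3: a=-1 b=614/107 c=-567/107 d=167/107
  seg 4: a=1 b=-19/107 c=-66/107 d=11/107
S(9/4) = -36401/6848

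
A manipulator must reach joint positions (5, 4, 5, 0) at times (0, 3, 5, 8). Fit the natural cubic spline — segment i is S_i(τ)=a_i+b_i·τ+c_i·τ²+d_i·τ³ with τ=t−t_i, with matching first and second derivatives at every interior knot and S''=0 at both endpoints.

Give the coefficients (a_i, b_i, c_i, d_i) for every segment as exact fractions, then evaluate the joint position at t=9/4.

  seg 0: a=5 b=-35/48 c=0 d=19/432
  seg 1: a=4 b=11/24 c=19/48 d=-3/16
  seg 2: a=5 b=-5/24 c=-35/48 d=35/432
S(9/4) = 3953/1024

Δ: Δ0=-1/3, Δ1=1/2, Δ2=-5/3
row 1: diag=10, rhs=5; c'=1/5, d'=1/2
row 2: denom=10−2·1/5=48/5; d'=(-13−2·1/2)/(48/5)=-35/24
back: M2=-35/24
back: M1=1/2−1/5·-35/24=19/24
M: M0=0, M1=19/24, M2=-35/24, M3=0
seg 0: a=5, c=M0/2=0, d=(M1−M0)/(6·3)=19/432, b=Δ0−h0·(2M0+M1)/6=-35/48
seg 1: a=4, c=M1/2=19/48, d=(M2−M1)/(6·2)=-3/16, b=Δ1−h1·(2M1+M2)/6=11/24
seg 2: a=5, c=M2/2=-35/48, d=(M3−M2)/(6·3)=35/432, b=Δ2−h2·(2M2+M3)/6=-5/24
t_q=9/4 → seg 0, τ=9/4; S=5+-35/48·τ+0·τ²+19/432·τ³=3953/1024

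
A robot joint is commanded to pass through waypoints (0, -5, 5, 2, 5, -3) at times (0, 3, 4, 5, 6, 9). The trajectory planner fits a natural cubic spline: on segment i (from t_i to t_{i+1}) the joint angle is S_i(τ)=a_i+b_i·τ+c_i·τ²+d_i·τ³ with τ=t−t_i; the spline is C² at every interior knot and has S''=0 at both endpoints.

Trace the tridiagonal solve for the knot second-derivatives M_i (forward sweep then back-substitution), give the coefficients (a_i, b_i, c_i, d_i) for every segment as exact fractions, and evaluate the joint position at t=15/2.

Δ: Δ0=-5/3, Δ1=10, Δ2=-3, Δ3=3, Δ4=-8/3
row 1: diag=8, rhs=70; c'=1/8, d'=35/4
row 2: denom=4−1·1/8=31/8; d'=(-78−1·35/4)/(31/8)=-694/31
row 3: denom=4−1·8/31=116/31; d'=(36−1·-694/31)/(116/31)=905/58
row 4: denom=8−1·31/116=897/116; d'=(-34−1·905/58)/(897/116)=-1918/299
back: M4=-1918/299
back: M3=905/58−31/116·-1918/299=5178/299
back: M2=-694/31−8/31·5178/299=-8030/299
back: M1=35/4−1/8·-8030/299=3620/299
M: M0=0, M1=3620/299, M2=-8030/299, M3=5178/299, M4=-1918/299, M5=0
seg 0: a=0, c=M0/2=0, d=(M1−M0)/(6·3)=1810/2691, b=Δ0−h0·(2M0+M1)/6=-6925/897
seg 1: a=-5, c=M1/2=1810/299, d=(M2−M1)/(6·1)=-5825/897, b=Δ1−h1·(2M1+M2)/6=9365/897
seg 2: a=5, c=M2/2=-4015/299, d=(M3−M2)/(6·1)=508/69, b=Δ2−h2·(2M2+M3)/6=2750/897
seg 3: a=2, c=M3/2=2589/299, d=(M4−M3)/(6·1)=-3548/897, b=Δ3−h3·(2M3+M4)/6=-1528/897
seg 4: a=5, c=M4/2=-959/299, d=(M5−M4)/(6·3)=959/2691, b=Δ4−h4·(2M4+M5)/6=3362/897
t_q=15/2 → seg 4, τ=3/2; S=5+3362/897·τ+-959/299·τ²+959/2691·τ³=11023/2392

  seg 0: a=0 b=-6925/897 c=0 d=1810/2691
  seg 1: a=-5 b=9365/897 c=1810/299 d=-5825/897
  seg 2: a=5 b=2750/897 c=-4015/299 d=508/69
  seg 3: a=2 b=-1528/897 c=2589/299 d=-3548/897
  seg 4: a=5 b=3362/897 c=-959/299 d=959/2691
S(15/2) = 11023/2392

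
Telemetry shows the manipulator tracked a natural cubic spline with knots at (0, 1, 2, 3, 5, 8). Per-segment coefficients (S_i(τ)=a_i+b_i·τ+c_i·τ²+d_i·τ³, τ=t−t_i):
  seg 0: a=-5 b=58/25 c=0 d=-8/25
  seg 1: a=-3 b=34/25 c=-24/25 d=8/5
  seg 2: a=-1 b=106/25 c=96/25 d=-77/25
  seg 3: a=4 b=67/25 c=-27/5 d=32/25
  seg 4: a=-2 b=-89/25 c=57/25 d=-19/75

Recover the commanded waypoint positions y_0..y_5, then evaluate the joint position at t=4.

y_0 = S_0(0) = a_0 = -5
y_1 = S_1(0) = a_1 = -3
y_2 = S_2(0) = a_2 = -1
y_3 = S_3(0) = a_3 = 4
y_4 = S_4(0) = a_4 = -2
y_5 = S_4(3) = 1
t_q=4 is in segment 3 (τ=1); S_3(τ)=64/25

y_0=-5 y_1=-3 y_2=-1 y_3=4 y_4=-2 y_5=1
S(4) = 64/25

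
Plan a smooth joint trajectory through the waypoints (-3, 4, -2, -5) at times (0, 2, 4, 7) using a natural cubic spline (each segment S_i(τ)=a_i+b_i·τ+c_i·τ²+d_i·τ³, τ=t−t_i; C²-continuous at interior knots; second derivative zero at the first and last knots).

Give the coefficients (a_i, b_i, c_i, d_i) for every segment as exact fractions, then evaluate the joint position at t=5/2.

Δ: Δ0=7/2, Δ1=-3, Δ2=-1
row 1: diag=8, rhs=-39; c'=1/4, d'=-39/8
row 2: denom=10−2·1/4=19/2; d'=(12−2·-39/8)/(19/2)=87/38
back: M2=87/38
back: M1=-39/8−1/4·87/38=-207/38
M: M0=0, M1=-207/38, M2=87/38, M3=0
seg 0: a=-3, c=M0/2=0, d=(M1−M0)/(6·2)=-69/152, b=Δ0−h0·(2M0+M1)/6=101/19
seg 1: a=4, c=M1/2=-207/76, d=(M2−M1)/(6·2)=49/76, b=Δ1−h1·(2M1+M2)/6=-5/38
seg 2: a=-2, c=M2/2=87/76, d=(M3−M2)/(6·3)=-29/228, b=Δ2−h2·(2M2+M3)/6=-125/38
t_q=5/2 → seg 1, τ=1/2; S=4+-5/38·τ+-207/76·τ²+49/76·τ³=2027/608

  seg 0: a=-3 b=101/19 c=0 d=-69/152
  seg 1: a=4 b=-5/38 c=-207/76 d=49/76
  seg 2: a=-2 b=-125/38 c=87/76 d=-29/228
S(5/2) = 2027/608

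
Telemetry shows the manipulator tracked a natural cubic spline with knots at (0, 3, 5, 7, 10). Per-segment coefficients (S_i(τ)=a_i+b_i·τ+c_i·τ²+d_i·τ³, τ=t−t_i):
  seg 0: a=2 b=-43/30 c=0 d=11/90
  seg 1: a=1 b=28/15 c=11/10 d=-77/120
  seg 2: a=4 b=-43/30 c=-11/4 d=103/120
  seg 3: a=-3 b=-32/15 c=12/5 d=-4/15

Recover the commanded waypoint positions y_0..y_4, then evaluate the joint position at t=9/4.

y_0=2 y_1=1 y_2=4 y_3=-3 y_4=5
S(9/4) = 107/640

y_0 = S_0(0) = a_0 = 2
y_1 = S_1(0) = a_1 = 1
y_2 = S_2(0) = a_2 = 4
y_3 = S_3(0) = a_3 = -3
y_4 = S_3(3) = 5
t_q=9/4 is in segment 0 (τ=9/4); S_0(τ)=107/640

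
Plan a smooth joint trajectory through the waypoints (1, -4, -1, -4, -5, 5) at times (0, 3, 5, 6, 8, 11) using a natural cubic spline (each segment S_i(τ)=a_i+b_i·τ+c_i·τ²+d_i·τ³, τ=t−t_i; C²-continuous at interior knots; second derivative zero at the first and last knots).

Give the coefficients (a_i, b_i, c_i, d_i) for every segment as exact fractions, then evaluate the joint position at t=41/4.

  seg 0: a=1 b=-9773/3036 c=0 d=1571/9108
  seg 1: a=-4 b=2183/1518 c=1571/1012 d=-4619/6072
  seg 2: a=-1 b=-1124/759 c=-762/253 d=103/69
  seg 3: a=-4 b=-2297/759 c=371/253 d=-617/6072
  seg 4: a=-5 b=2459/1518 c=867/1012 d=-289/3036
S(41/4) = 122905/64768

Δ: Δ0=-5/3, Δ1=3/2, Δ2=-3, Δ3=-1/2, Δ4=10/3
row 1: diag=10, rhs=19; c'=1/5, d'=19/10
row 2: denom=6−2·1/5=28/5; d'=(-27−2·19/10)/(28/5)=-11/2
row 3: denom=6−1·5/28=163/28; d'=(15−1·-11/2)/(163/28)=574/163
row 4: denom=10−2·56/163=1518/163; d'=(23−2·574/163)/(1518/163)=867/506
back: M4=867/506
back: M3=574/163−56/163·867/506=742/253
back: M2=-11/2−5/28·742/253=-1524/253
back: M1=19/10−1/5·-1524/253=1571/506
M: M0=0, M1=1571/506, M2=-1524/253, M3=742/253, M4=867/506, M5=0
seg 0: a=1, c=M0/2=0, d=(M1−M0)/(6·3)=1571/9108, b=Δ0−h0·(2M0+M1)/6=-9773/3036
seg 1: a=-4, c=M1/2=1571/1012, d=(M2−M1)/(6·2)=-4619/6072, b=Δ1−h1·(2M1+M2)/6=2183/1518
seg 2: a=-1, c=M2/2=-762/253, d=(M3−M2)/(6·1)=103/69, b=Δ2−h2·(2M2+M3)/6=-1124/759
seg 3: a=-4, c=M3/2=371/253, d=(M4−M3)/(6·2)=-617/6072, b=Δ3−h3·(2M3+M4)/6=-2297/759
seg 4: a=-5, c=M4/2=867/1012, d=(M5−M4)/(6·3)=-289/3036, b=Δ4−h4·(2M4+M5)/6=2459/1518
t_q=41/4 → seg 4, τ=9/4; S=-5+2459/1518·τ+867/1012·τ²+-289/3036·τ³=122905/64768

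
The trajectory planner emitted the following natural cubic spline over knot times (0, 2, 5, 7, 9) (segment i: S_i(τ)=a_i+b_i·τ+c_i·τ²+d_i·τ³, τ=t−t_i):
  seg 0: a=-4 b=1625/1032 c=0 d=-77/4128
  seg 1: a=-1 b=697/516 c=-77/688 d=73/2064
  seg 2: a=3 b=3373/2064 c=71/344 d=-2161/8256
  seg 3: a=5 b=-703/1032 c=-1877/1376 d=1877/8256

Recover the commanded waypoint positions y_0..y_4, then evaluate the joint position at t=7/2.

y_0=-4 y_1=-1 y_2=3 y_3=5 y_4=0
S(7/2) = 4919/5504

y_0 = S_0(0) = a_0 = -4
y_1 = S_1(0) = a_1 = -1
y_2 = S_2(0) = a_2 = 3
y_3 = S_3(0) = a_3 = 5
y_4 = S_3(2) = 0
t_q=7/2 is in segment 1 (τ=3/2); S_1(τ)=4919/5504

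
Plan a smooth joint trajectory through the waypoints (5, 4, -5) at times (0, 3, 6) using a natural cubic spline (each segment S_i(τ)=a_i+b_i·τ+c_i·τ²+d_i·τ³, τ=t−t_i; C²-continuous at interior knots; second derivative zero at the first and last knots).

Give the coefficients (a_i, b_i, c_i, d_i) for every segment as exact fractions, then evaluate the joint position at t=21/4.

Δ: Δ0=-1/3, Δ1=-3
row 1: diag=12, rhs=-16; c'=1/4, d'=-4/3
back: M1=-4/3
M: M0=0, M1=-4/3, M2=0
seg 0: a=5, c=M0/2=0, d=(M1−M0)/(6·3)=-2/27, b=Δ0−h0·(2M0+M1)/6=1/3
seg 1: a=4, c=M1/2=-2/3, d=(M2−M1)/(6·3)=2/27, b=Δ1−h1·(2M1+M2)/6=-5/3
t_q=21/4 → seg 1, τ=9/4; S=4+-5/3·τ+-2/3·τ²+2/27·τ³=-73/32

  seg 0: a=5 b=1/3 c=0 d=-2/27
  seg 1: a=4 b=-5/3 c=-2/3 d=2/27
S(21/4) = -73/32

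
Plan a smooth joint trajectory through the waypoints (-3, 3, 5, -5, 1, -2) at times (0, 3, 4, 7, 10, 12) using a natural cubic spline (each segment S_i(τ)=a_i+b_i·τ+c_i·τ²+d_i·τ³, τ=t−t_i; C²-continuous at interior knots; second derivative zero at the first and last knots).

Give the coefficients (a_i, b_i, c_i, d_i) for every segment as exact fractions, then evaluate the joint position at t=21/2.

  seg 0: a=-3 b=6797/4182 c=0 d=1567/37638
  seg 1: a=3 b=5749/2091 c=1567/4182 d=-1567/1394
  seg 2: a=5 b=529/4182 c=-6268/2091 d=857/1394
  seg 3: a=-5 b=-155/123 c=10603/4182 d=-18175/37638
  seg 4: a=1 b=3823/4182 c=-1262/697 d=631/2091
S(21/2) = 5811/5576

Δ: Δ0=2, Δ1=2, Δ2=-10/3, Δ3=2, Δ4=-3/2
row 1: diag=8, rhs=0; c'=1/8, d'=0
row 2: denom=8−1·1/8=63/8; d'=(-32−1·0)/(63/8)=-256/63
row 3: denom=12−3·8/21=76/7; d'=(32−3·-256/63)/(76/7)=232/57
row 4: denom=10−3·21/76=697/76; d'=(-21−3·232/57)/(697/76)=-2524/697
back: M4=-2524/697
back: M3=232/57−21/76·-2524/697=10603/2091
back: M2=-256/63−8/21·10603/2091=-12536/2091
back: M1=0−1/8·-12536/2091=1567/2091
M: M0=0, M1=1567/2091, M2=-12536/2091, M3=10603/2091, M4=-2524/697, M5=0
seg 0: a=-3, c=M0/2=0, d=(M1−M0)/(6·3)=1567/37638, b=Δ0−h0·(2M0+M1)/6=6797/4182
seg 1: a=3, c=M1/2=1567/4182, d=(M2−M1)/(6·1)=-1567/1394, b=Δ1−h1·(2M1+M2)/6=5749/2091
seg 2: a=5, c=M2/2=-6268/2091, d=(M3−M2)/(6·3)=857/1394, b=Δ2−h2·(2M2+M3)/6=529/4182
seg 3: a=-5, c=M3/2=10603/4182, d=(M4−M3)/(6·3)=-18175/37638, b=Δ3−h3·(2M3+M4)/6=-155/123
seg 4: a=1, c=M4/2=-1262/697, d=(M5−M4)/(6·2)=631/2091, b=Δ4−h4·(2M4+M5)/6=3823/4182
t_q=21/2 → seg 4, τ=1/2; S=1+3823/4182·τ+-1262/697·τ²+631/2091·τ³=5811/5576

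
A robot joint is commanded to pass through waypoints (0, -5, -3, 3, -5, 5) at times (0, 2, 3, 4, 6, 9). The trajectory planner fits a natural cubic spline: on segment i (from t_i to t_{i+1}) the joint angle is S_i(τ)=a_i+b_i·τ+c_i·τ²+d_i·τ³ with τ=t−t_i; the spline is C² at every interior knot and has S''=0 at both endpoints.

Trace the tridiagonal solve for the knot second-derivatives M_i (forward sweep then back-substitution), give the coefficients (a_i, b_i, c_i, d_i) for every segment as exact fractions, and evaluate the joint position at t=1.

  seg 0: a=0 b=-3239/921 c=0 d=1873/7368
  seg 1: a=-5 b=-859/1842 c=1873/1228 d=3467/3684
  seg 2: a=-3 b=19921/3684 c=1335/307 d=-13837/3684
  seg 3: a=3 b=5225/1842 c=-8497/1228 d=6449/3684
  seg 4: a=-5 b=-7063/1842 c=4401/1228 d=-489/1228
S(1) = -8013/2456

Δ: Δ0=-5/2, Δ1=2, Δ2=6, Δ3=-4, Δ4=10/3
row 1: diag=6, rhs=27; c'=1/6, d'=9/2
row 2: denom=4−1·1/6=23/6; d'=(24−1·9/2)/(23/6)=117/23
row 3: denom=6−1·6/23=132/23; d'=(-60−1·117/23)/(132/23)=-499/44
row 4: denom=10−2·23/66=307/33; d'=(44−2·-499/44)/(307/33)=4401/614
back: M4=4401/614
back: M3=-499/44−23/66·4401/614=-8497/614
back: M2=117/23−6/23·-8497/614=2670/307
back: M1=9/2−1/6·2670/307=1873/614
M: M0=0, M1=1873/614, M2=2670/307, M3=-8497/614, M4=4401/614, M5=0
seg 0: a=0, c=M0/2=0, d=(M1−M0)/(6·2)=1873/7368, b=Δ0−h0·(2M0+M1)/6=-3239/921
seg 1: a=-5, c=M1/2=1873/1228, d=(M2−M1)/(6·1)=3467/3684, b=Δ1−h1·(2M1+M2)/6=-859/1842
seg 2: a=-3, c=M2/2=1335/307, d=(M3−M2)/(6·1)=-13837/3684, b=Δ2−h2·(2M2+M3)/6=19921/3684
seg 3: a=3, c=M3/2=-8497/1228, d=(M4−M3)/(6·2)=6449/3684, b=Δ3−h3·(2M3+M4)/6=5225/1842
seg 4: a=-5, c=M4/2=4401/1228, d=(M5−M4)/(6·3)=-489/1228, b=Δ4−h4·(2M4+M5)/6=-7063/1842
t_q=1 → seg 0, τ=1; S=0+-3239/921·τ+0·τ²+1873/7368·τ³=-8013/2456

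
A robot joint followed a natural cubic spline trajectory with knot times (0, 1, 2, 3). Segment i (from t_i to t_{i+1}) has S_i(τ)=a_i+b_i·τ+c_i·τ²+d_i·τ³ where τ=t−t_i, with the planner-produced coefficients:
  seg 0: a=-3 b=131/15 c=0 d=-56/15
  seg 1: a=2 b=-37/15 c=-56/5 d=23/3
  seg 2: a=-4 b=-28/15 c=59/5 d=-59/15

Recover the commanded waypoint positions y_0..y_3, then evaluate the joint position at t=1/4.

y_0 = S_0(0) = a_0 = -3
y_1 = S_1(0) = a_1 = 2
y_2 = S_2(0) = a_2 = -4
y_3 = S_2(1) = 2
t_q=1/4 is in segment 0 (τ=1/4); S_0(τ)=-7/8

y_0=-3 y_1=2 y_2=-4 y_3=2
S(1/4) = -7/8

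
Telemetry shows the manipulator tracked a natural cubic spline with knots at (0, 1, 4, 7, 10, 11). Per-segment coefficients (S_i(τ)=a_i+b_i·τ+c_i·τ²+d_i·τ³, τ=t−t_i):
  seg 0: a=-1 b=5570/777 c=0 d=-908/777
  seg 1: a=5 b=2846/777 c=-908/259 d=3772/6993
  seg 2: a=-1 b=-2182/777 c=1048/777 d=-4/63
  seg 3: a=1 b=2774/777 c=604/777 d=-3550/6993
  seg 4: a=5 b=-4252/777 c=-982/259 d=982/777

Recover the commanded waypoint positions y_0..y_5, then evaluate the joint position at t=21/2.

y_0 = S_0(0) = a_0 = -1
y_1 = S_1(0) = a_1 = 5
y_2 = S_2(0) = a_2 = -1
y_3 = S_3(0) = a_3 = 1
y_4 = S_4(0) = a_4 = 5
y_5 = S_4(1) = -3
t_q=21/2 is in segment 4 (τ=1/2); S_4(τ)=1527/1036

y_0=-1 y_1=5 y_2=-1 y_3=1 y_4=5 y_5=-3
S(21/2) = 1527/1036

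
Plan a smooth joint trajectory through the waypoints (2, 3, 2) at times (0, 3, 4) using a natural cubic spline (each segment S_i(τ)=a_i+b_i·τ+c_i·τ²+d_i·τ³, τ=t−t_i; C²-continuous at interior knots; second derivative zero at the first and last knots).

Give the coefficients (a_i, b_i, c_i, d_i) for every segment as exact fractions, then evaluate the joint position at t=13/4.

Δ: Δ0=1/3, Δ1=-1
row 1: diag=8, rhs=-8; c'=1/8, d'=-1
back: M1=-1
M: M0=0, M1=-1, M2=0
seg 0: a=2, c=M0/2=0, d=(M1−M0)/(6·3)=-1/18, b=Δ0−h0·(2M0+M1)/6=5/6
seg 1: a=3, c=M1/2=-1/2, d=(M2−M1)/(6·1)=1/6, b=Δ1−h1·(2M1+M2)/6=-2/3
t_q=13/4 → seg 1, τ=1/4; S=3+-2/3·τ+-1/2·τ²+1/6·τ³=359/128

  seg 0: a=2 b=5/6 c=0 d=-1/18
  seg 1: a=3 b=-2/3 c=-1/2 d=1/6
S(13/4) = 359/128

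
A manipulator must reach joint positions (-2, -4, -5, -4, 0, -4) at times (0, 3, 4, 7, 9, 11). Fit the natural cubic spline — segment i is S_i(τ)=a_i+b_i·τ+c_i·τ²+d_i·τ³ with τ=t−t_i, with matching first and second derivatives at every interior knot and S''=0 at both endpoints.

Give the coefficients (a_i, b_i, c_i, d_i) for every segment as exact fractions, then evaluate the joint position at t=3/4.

  seg 0: a=-2 b=-20/39 c=0 d=-2/117
  seg 1: a=-4 b=-38/39 c=-2/13 d=5/39
  seg 2: a=-5 b=-35/39 c=3/13 d=7/117
  seg 3: a=-4 b=82/39 c=10/13 d=-16/39
  seg 4: a=0 b=10/39 c=-22/13 d=11/39
S(3/4) = -995/416

Δ: Δ0=-2/3, Δ1=-1, Δ2=1/3, Δ3=2, Δ4=-2
row 1: diag=8, rhs=-2; c'=1/8, d'=-1/4
row 2: denom=8−1·1/8=63/8; d'=(8−1·-1/4)/(63/8)=22/21
row 3: denom=10−3·8/21=62/7; d'=(10−3·22/21)/(62/7)=24/31
row 4: denom=8−2·7/31=234/31; d'=(-24−2·24/31)/(234/31)=-44/13
back: M4=-44/13
back: M3=24/31−7/31·-44/13=20/13
back: M2=22/21−8/21·20/13=6/13
back: M1=-1/4−1/8·6/13=-4/13
M: M0=0, M1=-4/13, M2=6/13, M3=20/13, M4=-44/13, M5=0
seg 0: a=-2, c=M0/2=0, d=(M1−M0)/(6·3)=-2/117, b=Δ0−h0·(2M0+M1)/6=-20/39
seg 1: a=-4, c=M1/2=-2/13, d=(M2−M1)/(6·1)=5/39, b=Δ1−h1·(2M1+M2)/6=-38/39
seg 2: a=-5, c=M2/2=3/13, d=(M3−M2)/(6·3)=7/117, b=Δ2−h2·(2M2+M3)/6=-35/39
seg 3: a=-4, c=M3/2=10/13, d=(M4−M3)/(6·2)=-16/39, b=Δ3−h3·(2M3+M4)/6=82/39
seg 4: a=0, c=M4/2=-22/13, d=(M5−M4)/(6·2)=11/39, b=Δ4−h4·(2M4+M5)/6=10/39
t_q=3/4 → seg 0, τ=3/4; S=-2+-20/39·τ+0·τ²+-2/117·τ³=-995/416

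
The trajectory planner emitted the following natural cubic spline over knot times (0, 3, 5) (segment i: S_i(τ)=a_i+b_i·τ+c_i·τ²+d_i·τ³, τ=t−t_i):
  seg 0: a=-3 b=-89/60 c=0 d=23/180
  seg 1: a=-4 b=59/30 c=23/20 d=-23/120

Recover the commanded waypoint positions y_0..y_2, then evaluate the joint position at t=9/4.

y_0=-3 y_1=-4 y_2=3
S(9/4) = -6249/1280

y_0 = S_0(0) = a_0 = -3
y_1 = S_1(0) = a_1 = -4
y_2 = S_1(2) = 3
t_q=9/4 is in segment 0 (τ=9/4); S_0(τ)=-6249/1280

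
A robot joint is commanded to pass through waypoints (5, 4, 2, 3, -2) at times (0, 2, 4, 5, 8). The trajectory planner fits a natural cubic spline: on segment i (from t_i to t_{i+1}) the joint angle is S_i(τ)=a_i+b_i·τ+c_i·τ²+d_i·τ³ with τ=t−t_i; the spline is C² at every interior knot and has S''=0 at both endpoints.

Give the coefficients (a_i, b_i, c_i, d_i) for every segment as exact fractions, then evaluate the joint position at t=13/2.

Δ: Δ0=-1/2, Δ1=-1, Δ2=1, Δ3=-5/3
row 1: diag=8, rhs=-3; c'=1/4, d'=-3/8
row 2: denom=6−2·1/4=11/2; d'=(12−2·-3/8)/(11/2)=51/22
row 3: denom=8−1·2/11=86/11; d'=(-16−1·51/22)/(86/11)=-403/172
back: M3=-403/172
back: M2=51/22−2/11·-403/172=118/43
back: M1=-3/8−1/4·118/43=-365/344
M: M0=0, M1=-365/344, M2=118/43, M3=-403/172, M4=0
seg 0: a=5, c=M0/2=0, d=(M1−M0)/(6·2)=-365/4128, b=Δ0−h0·(2M0+M1)/6=-151/1032
seg 1: a=4, c=M1/2=-365/688, d=(M2−M1)/(6·2)=1309/4128, b=Δ1−h1·(2M1+M2)/6=-623/516
seg 2: a=2, c=M2/2=59/43, d=(M3−M2)/(6·1)=-875/1032, b=Δ2−h2·(2M2+M3)/6=491/1032
seg 3: a=3, c=M3/2=-403/344, d=(M4−M3)/(6·3)=403/3096, b=Δ3−h3·(2M3+M4)/6=349/516
t_q=13/2 → seg 3, τ=3/2; S=3+349/516·τ+-403/344·τ²+403/3096·τ³=5003/2752

  seg 0: a=5 b=-151/1032 c=0 d=-365/4128
  seg 1: a=4 b=-623/516 c=-365/688 d=1309/4128
  seg 2: a=2 b=491/1032 c=59/43 d=-875/1032
  seg 3: a=3 b=349/516 c=-403/344 d=403/3096
S(13/2) = 5003/2752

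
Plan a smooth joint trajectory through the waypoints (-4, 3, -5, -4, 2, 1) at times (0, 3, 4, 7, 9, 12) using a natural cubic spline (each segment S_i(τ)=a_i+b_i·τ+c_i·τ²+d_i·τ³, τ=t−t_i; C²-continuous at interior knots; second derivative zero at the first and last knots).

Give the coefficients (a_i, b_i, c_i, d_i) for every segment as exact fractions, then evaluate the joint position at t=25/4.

Δ: Δ0=7/3, Δ1=-8, Δ2=1/3, Δ3=3, Δ4=-1/3
row 1: diag=8, rhs=-62; c'=1/8, d'=-31/4
row 2: denom=8−1·1/8=63/8; d'=(50−1·-31/4)/(63/8)=22/3
row 3: denom=10−3·8/21=62/7; d'=(16−3·22/3)/(62/7)=-21/31
row 4: denom=10−2·7/31=296/31; d'=(-20−2·-21/31)/(296/31)=-289/148
back: M4=-289/148
back: M3=-21/31−7/31·-289/148=-35/148
back: M2=22/3−8/21·-35/148=824/111
back: M1=-31/4−1/8·824/111=-3853/444
M: M0=0, M1=-3853/444, M2=824/111, M3=-35/148, M4=-289/148, M5=0
seg 0: a=-4, c=M0/2=0, d=(M1−M0)/(6·3)=-3853/7992, b=Δ0−h0·(2M0+M1)/6=1975/296
seg 1: a=3, c=M1/2=-3853/888, d=(M2−M1)/(6·1)=2383/888, b=Δ1−h1·(2M1+M2)/6=-939/148
seg 2: a=-5, c=M2/2=412/111, d=(M3−M2)/(6·3)=-3401/7992, b=Δ2−h2·(2M2+M3)/6=-6191/888
seg 3: a=-4, c=M3/2=-35/296, d=(M4−M3)/(6·2)=-127/888, b=Δ3−h3·(2M3+M4)/6=1691/444
seg 4: a=2, c=M4/2=-289/296, d=(M5−M4)/(6·3)=289/2664, b=Δ4−h4·(2M4+M5)/6=719/444
t_q=25/4 → seg 2, τ=9/4; S=-5+-6191/888·τ+412/111·τ²+-3401/7992·τ³=-127747/18944

  seg 0: a=-4 b=1975/296 c=0 d=-3853/7992
  seg 1: a=3 b=-939/148 c=-3853/888 d=2383/888
  seg 2: a=-5 b=-6191/888 c=412/111 d=-3401/7992
  seg 3: a=-4 b=1691/444 c=-35/296 d=-127/888
  seg 4: a=2 b=719/444 c=-289/296 d=289/2664
S(25/4) = -127747/18944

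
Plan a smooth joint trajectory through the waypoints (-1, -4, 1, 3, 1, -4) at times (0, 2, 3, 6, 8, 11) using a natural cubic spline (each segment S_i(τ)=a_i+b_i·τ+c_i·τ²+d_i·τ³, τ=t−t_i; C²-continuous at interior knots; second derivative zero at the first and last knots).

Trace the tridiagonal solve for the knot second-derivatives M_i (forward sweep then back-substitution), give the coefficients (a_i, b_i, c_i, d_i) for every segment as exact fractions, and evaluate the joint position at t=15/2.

  seg 0: a=-1 b=-3878/993 c=0 d=4777/7944
  seg 1: a=-4 b=6575/1986 c=4777/1324 d=-7621/3972
  seg 2: a=1 b=18949/3972 c=-711/331 d=9295/35748
  seg 3: a=3 b=-2179/1986 c=763/3972 d=-95/1324
  seg 4: a=1 b=-2363/1986 c=-947/3972 d=947/35748
S(15/2) = 16357/10592

Δ: Δ0=-3/2, Δ1=5, Δ2=2/3, Δ3=-1, Δ4=-5/3
row 1: diag=6, rhs=39; c'=1/6, d'=13/2
row 2: denom=8−1·1/6=47/6; d'=(-26−1·13/2)/(47/6)=-195/47
row 3: denom=10−3·18/47=416/47; d'=(-10−3·-195/47)/(416/47)=115/416
row 4: denom=10−2·47/208=993/104; d'=(-4−2·115/416)/(993/104)=-947/1986
back: M4=-947/1986
back: M3=115/416−47/208·-947/1986=763/1986
back: M2=-195/47−18/47·763/1986=-1422/331
back: M1=13/2−1/6·-1422/331=4777/662
M: M0=0, M1=4777/662, M2=-1422/331, M3=763/1986, M4=-947/1986, M5=0
seg 0: a=-1, c=M0/2=0, d=(M1−M0)/(6·2)=4777/7944, b=Δ0−h0·(2M0+M1)/6=-3878/993
seg 1: a=-4, c=M1/2=4777/1324, d=(M2−M1)/(6·1)=-7621/3972, b=Δ1−h1·(2M1+M2)/6=6575/1986
seg 2: a=1, c=M2/2=-711/331, d=(M3−M2)/(6·3)=9295/35748, b=Δ2−h2·(2M2+M3)/6=18949/3972
seg 3: a=3, c=M3/2=763/3972, d=(M4−M3)/(6·2)=-95/1324, b=Δ3−h3·(2M3+M4)/6=-2179/1986
seg 4: a=1, c=M4/2=-947/3972, d=(M5−M4)/(6·3)=947/35748, b=Δ4−h4·(2M4+M5)/6=-2363/1986
t_q=15/2 → seg 3, τ=3/2; S=3+-2179/1986·τ+763/3972·τ²+-95/1324·τ³=16357/10592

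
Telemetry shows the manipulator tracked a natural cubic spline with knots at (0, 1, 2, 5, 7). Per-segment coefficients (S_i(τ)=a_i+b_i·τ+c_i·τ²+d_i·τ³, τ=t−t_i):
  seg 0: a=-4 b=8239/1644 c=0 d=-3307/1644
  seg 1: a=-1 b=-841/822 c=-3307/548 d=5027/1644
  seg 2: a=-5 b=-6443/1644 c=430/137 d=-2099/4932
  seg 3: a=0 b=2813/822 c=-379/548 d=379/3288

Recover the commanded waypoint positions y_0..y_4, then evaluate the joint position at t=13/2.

y_0 = S_0(0) = a_0 = -4
y_1 = S_1(0) = a_1 = -1
y_2 = S_2(0) = a_2 = -5
y_3 = S_3(0) = a_3 = 0
y_4 = S_3(2) = 5
t_q=13/2 is in segment 3 (τ=3/2); S_3(τ)=34775/8768

y_0=-4 y_1=-1 y_2=-5 y_3=0 y_4=5
S(13/2) = 34775/8768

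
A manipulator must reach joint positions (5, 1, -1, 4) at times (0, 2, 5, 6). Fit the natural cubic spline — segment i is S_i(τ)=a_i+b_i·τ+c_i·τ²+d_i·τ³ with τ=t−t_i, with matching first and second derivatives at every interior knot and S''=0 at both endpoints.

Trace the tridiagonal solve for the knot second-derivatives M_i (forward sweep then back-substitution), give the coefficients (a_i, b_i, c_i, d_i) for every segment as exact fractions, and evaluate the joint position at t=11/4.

Δ: Δ0=-2, Δ1=-2/3, Δ2=5
row 1: diag=10, rhs=8; c'=3/10, d'=4/5
row 2: denom=8−3·3/10=71/10; d'=(34−3·4/5)/(71/10)=316/71
back: M2=316/71
back: M1=4/5−3/10·316/71=-38/71
M: M0=0, M1=-38/71, M2=316/71, M3=0
seg 0: a=5, c=M0/2=0, d=(M1−M0)/(6·2)=-19/426, b=Δ0−h0·(2M0+M1)/6=-388/213
seg 1: a=1, c=M1/2=-19/71, d=(M2−M1)/(6·3)=59/213, b=Δ1−h1·(2M1+M2)/6=-502/213
seg 2: a=-1, c=M2/2=158/71, d=(M3−M2)/(6·1)=-158/213, b=Δ2−h2·(2M2+M3)/6=749/213
t_q=11/4 → seg 1, τ=3/4; S=1+-502/213·τ+-19/71·τ²+59/213·τ³=-3641/4544

  seg 0: a=5 b=-388/213 c=0 d=-19/426
  seg 1: a=1 b=-502/213 c=-19/71 d=59/213
  seg 2: a=-1 b=749/213 c=158/71 d=-158/213
S(11/4) = -3641/4544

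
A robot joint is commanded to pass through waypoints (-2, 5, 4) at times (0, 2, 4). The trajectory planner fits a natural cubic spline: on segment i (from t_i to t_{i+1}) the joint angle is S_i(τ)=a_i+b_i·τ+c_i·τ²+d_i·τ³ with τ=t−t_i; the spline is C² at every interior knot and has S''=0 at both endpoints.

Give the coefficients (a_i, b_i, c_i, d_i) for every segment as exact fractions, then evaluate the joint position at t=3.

  seg 0: a=-2 b=9/2 c=0 d=-1/4
  seg 1: a=5 b=3/2 c=-3/2 d=1/4
S(3) = 21/4

Δ: Δ0=7/2, Δ1=-1/2
row 1: diag=8, rhs=-24; c'=1/4, d'=-3
back: M1=-3
M: M0=0, M1=-3, M2=0
seg 0: a=-2, c=M0/2=0, d=(M1−M0)/(6·2)=-1/4, b=Δ0−h0·(2M0+M1)/6=9/2
seg 1: a=5, c=M1/2=-3/2, d=(M2−M1)/(6·2)=1/4, b=Δ1−h1·(2M1+M2)/6=3/2
t_q=3 → seg 1, τ=1; S=5+3/2·τ+-3/2·τ²+1/4·τ³=21/4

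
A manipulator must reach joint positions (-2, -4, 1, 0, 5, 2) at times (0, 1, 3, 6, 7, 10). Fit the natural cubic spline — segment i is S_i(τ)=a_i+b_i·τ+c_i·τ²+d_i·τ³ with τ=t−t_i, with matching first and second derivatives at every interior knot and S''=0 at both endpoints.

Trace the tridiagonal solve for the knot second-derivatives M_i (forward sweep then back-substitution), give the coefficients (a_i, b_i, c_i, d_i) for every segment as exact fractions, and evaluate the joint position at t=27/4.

Δ: Δ0=-2, Δ1=5/2, Δ2=-1/3, Δ3=5, Δ4=-1
row 1: diag=6, rhs=27; c'=1/3, d'=9/2
row 2: denom=10−2·1/3=28/3; d'=(-17−2·9/2)/(28/3)=-39/14
row 3: denom=8−3·9/28=197/28; d'=(32−3·-39/14)/(197/28)=1130/197
row 4: denom=8−1·28/197=1548/197; d'=(-36−1·1130/197)/(1548/197)=-4111/774
back: M4=-4111/774
back: M3=1130/197−28/197·-4111/774=2512/387
back: M2=-39/14−9/28·2512/387=-419/86
back: M1=9/2−1/3·-419/86=790/129
M: M0=0, M1=790/129, M2=-419/86, M3=2512/387, M4=-4111/774, M5=0
seg 0: a=-2, c=M0/2=0, d=(M1−M0)/(6·1)=395/387, b=Δ0−h0·(2M0+M1)/6=-1169/387
seg 1: a=-4, c=M1/2=395/129, d=(M2−M1)/(6·2)=-2837/3096, b=Δ1−h1·(2M1+M2)/6=16/387
seg 2: a=1, c=M2/2=-419/172, d=(M3−M2)/(6·3)=8795/13932, b=Δ2−h2·(2M2+M3)/6=1001/774
seg 3: a=0, c=M3/2=1256/387, d=(M4−M3)/(6·1)=-1015/516, b=Δ3−h3·(2M3+M4)/6=5761/1548
seg 4: a=5, c=M4/2=-4111/1548, d=(M5−M4)/(6·3)=4111/13932, b=Δ4−h4·(2M4+M5)/6=3337/774
t_q=27/4 → seg 3, τ=3/4; S=0+5761/1548·τ+1256/387·τ²+-1015/516·τ³=125059/33024

  seg 0: a=-2 b=-1169/387 c=0 d=395/387
  seg 1: a=-4 b=16/387 c=395/129 d=-2837/3096
  seg 2: a=1 b=1001/774 c=-419/172 d=8795/13932
  seg 3: a=0 b=5761/1548 c=1256/387 d=-1015/516
  seg 4: a=5 b=3337/774 c=-4111/1548 d=4111/13932
S(27/4) = 125059/33024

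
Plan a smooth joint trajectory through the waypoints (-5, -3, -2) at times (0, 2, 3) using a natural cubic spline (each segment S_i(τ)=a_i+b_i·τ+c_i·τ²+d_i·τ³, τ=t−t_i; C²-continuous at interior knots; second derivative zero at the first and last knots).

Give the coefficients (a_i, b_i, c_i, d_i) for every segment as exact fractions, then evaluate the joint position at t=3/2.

Δ: Δ0=1, Δ1=1
row 1: diag=6, rhs=0; c'=1/6, d'=0
back: M1=0
M: M0=0, M1=0, M2=0
seg 0: a=-5, c=M0/2=0, d=(M1−M0)/(6·2)=0, b=Δ0−h0·(2M0+M1)/6=1
seg 1: a=-3, c=M1/2=0, d=(M2−M1)/(6·1)=0, b=Δ1−h1·(2M1+M2)/6=1
t_q=3/2 → seg 0, τ=3/2; S=-5+1·τ+0·τ²+0·τ³=-7/2

  seg 0: a=-5 b=1 c=0 d=0
  seg 1: a=-3 b=1 c=0 d=0
S(3/2) = -7/2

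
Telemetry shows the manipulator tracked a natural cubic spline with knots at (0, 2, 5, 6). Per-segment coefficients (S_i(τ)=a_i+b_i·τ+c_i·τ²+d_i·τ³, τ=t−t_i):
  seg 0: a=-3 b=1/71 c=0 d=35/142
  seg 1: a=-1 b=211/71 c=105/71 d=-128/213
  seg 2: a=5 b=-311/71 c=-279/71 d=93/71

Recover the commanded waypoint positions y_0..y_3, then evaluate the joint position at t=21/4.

y_0 = S_0(0) = a_0 = -3
y_1 = S_1(0) = a_1 = -1
y_2 = S_2(0) = a_2 = 5
y_3 = S_2(1) = -2
t_q=21/4 is in segment 2 (τ=1/4); S_2(τ)=16721/4544

y_0=-3 y_1=-1 y_2=5 y_3=-2
S(21/4) = 16721/4544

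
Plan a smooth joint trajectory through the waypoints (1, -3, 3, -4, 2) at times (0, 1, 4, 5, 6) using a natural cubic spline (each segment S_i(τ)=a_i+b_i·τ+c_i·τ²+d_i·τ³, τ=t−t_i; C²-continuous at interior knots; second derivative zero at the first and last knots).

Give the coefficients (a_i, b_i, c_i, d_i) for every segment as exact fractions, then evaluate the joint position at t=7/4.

  seg 0: a=1 b=-1181/212 c=0 d=333/212
  seg 1: a=-3 b=-91/106 c=999/212 d=-797/636
  seg 2: a=3 b=-1361/212 c=-348/53 d=1269/212
  seg 3: a=-4 b=-169/106 c=2415/212 d=-805/212
S(7/4) = -20649/13568

Δ: Δ0=-4, Δ1=2, Δ2=-7, Δ3=6
row 1: diag=8, rhs=36; c'=3/8, d'=9/2
row 2: denom=8−3·3/8=55/8; d'=(-54−3·9/2)/(55/8)=-108/11
row 3: denom=4−1·8/55=212/55; d'=(78−1·-108/11)/(212/55)=2415/106
back: M3=2415/106
back: M2=-108/11−8/55·2415/106=-696/53
back: M1=9/2−3/8·-696/53=999/106
M: M0=0, M1=999/106, M2=-696/53, M3=2415/106, M4=0
seg 0: a=1, c=M0/2=0, d=(M1−M0)/(6·1)=333/212, b=Δ0−h0·(2M0+M1)/6=-1181/212
seg 1: a=-3, c=M1/2=999/212, d=(M2−M1)/(6·3)=-797/636, b=Δ1−h1·(2M1+M2)/6=-91/106
seg 2: a=3, c=M2/2=-348/53, d=(M3−M2)/(6·1)=1269/212, b=Δ2−h2·(2M2+M3)/6=-1361/212
seg 3: a=-4, c=M3/2=2415/212, d=(M4−M3)/(6·1)=-805/212, b=Δ3−h3·(2M3+M4)/6=-169/106
t_q=7/4 → seg 1, τ=3/4; S=-3+-91/106·τ+999/212·τ²+-797/636·τ³=-20649/13568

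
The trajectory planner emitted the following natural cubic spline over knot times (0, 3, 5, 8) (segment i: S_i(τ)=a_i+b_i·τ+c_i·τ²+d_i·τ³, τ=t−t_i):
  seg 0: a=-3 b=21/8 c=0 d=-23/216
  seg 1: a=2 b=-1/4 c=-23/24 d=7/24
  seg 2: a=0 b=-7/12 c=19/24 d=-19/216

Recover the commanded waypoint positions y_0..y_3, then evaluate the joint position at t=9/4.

y_0=-3 y_1=2 y_2=0 y_3=3
S(9/4) = 867/512

y_0 = S_0(0) = a_0 = -3
y_1 = S_1(0) = a_1 = 2
y_2 = S_2(0) = a_2 = 0
y_3 = S_2(3) = 3
t_q=9/4 is in segment 0 (τ=9/4); S_0(τ)=867/512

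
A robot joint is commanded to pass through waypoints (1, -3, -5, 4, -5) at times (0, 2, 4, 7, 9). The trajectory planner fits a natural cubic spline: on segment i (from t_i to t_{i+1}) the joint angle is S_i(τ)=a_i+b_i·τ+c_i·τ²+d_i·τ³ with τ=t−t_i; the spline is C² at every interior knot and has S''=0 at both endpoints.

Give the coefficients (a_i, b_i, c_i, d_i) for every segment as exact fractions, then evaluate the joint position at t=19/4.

Δ: Δ0=-2, Δ1=-1, Δ2=3, Δ3=-9/2
row 1: diag=8, rhs=6; c'=1/4, d'=3/4
row 2: denom=10−2·1/4=19/2; d'=(24−2·3/4)/(19/2)=45/19
row 3: denom=10−3·6/19=172/19; d'=(-45−3·45/19)/(172/19)=-495/86
back: M3=-495/86
back: M2=45/19−6/19·-495/86=180/43
back: M1=3/4−1/4·180/43=-51/172
M: M0=0, M1=-51/172, M2=180/43, M3=-495/86, M4=0
seg 0: a=1, c=M0/2=0, d=(M1−M0)/(6·2)=-17/688, b=Δ0−h0·(2M0+M1)/6=-327/172
seg 1: a=-3, c=M1/2=-51/344, d=(M2−M1)/(6·2)=257/688, b=Δ1−h1·(2M1+M2)/6=-189/86
seg 2: a=-5, c=M2/2=90/43, d=(M3−M2)/(6·3)=-95/172, b=Δ2−h2·(2M2+M3)/6=291/172
seg 3: a=4, c=M3/2=-495/172, d=(M4−M3)/(6·2)=165/344, b=Δ3−h3·(2M3+M4)/6=-57/86
t_q=19/4 → seg 2, τ=3/4; S=-5+291/172·τ+90/43·τ²+-95/172·τ³=-30677/11008

  seg 0: a=1 b=-327/172 c=0 d=-17/688
  seg 1: a=-3 b=-189/86 c=-51/344 d=257/688
  seg 2: a=-5 b=291/172 c=90/43 d=-95/172
  seg 3: a=4 b=-57/86 c=-495/172 d=165/344
S(19/4) = -30677/11008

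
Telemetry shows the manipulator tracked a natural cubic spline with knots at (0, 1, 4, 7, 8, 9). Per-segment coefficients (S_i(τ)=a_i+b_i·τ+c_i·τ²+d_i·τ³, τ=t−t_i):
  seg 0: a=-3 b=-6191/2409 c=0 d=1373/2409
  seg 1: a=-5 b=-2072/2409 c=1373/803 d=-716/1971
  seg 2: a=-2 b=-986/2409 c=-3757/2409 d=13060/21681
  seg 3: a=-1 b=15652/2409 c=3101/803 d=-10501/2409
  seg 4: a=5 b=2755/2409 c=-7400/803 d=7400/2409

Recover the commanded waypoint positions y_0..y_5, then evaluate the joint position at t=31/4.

y_0 = S_0(0) = a_0 = -3
y_1 = S_1(0) = a_1 = -5
y_2 = S_2(0) = a_2 = -2
y_3 = S_3(0) = a_3 = -1
y_4 = S_4(0) = a_4 = 5
y_5 = S_4(1) = 0
t_q=31/4 is in segment 3 (τ=3/4); S_3(τ)=216167/51392

y_0=-3 y_1=-5 y_2=-2 y_3=-1 y_4=5 y_5=0
S(31/4) = 216167/51392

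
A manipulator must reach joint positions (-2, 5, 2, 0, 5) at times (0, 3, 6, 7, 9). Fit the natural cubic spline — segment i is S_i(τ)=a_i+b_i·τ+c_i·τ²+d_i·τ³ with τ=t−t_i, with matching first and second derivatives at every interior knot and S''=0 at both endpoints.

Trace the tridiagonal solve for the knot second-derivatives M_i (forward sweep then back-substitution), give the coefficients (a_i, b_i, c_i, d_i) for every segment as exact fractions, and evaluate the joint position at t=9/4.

Δ: Δ0=7/3, Δ1=-1, Δ2=-2, Δ3=5/2
row 1: diag=12, rhs=-20; c'=1/4, d'=-5/3
row 2: denom=8−3·1/4=29/4; d'=(-6−3·-5/3)/(29/4)=-4/29
row 3: denom=6−1·4/29=170/29; d'=(27−1·-4/29)/(170/29)=787/170
back: M3=787/170
back: M2=-4/29−4/29·787/170=-66/85
back: M1=-5/3−1/4·-66/85=-751/510
M: M0=0, M1=-751/510, M2=-66/85, M3=787/170, M4=0
seg 0: a=-2, c=M0/2=0, d=(M1−M0)/(6·3)=-751/9180, b=Δ0−h0·(2M0+M1)/6=3131/1020
seg 1: a=5, c=M1/2=-751/1020, d=(M2−M1)/(6·3)=71/1836, b=Δ1−h1·(2M1+M2)/6=439/510
seg 2: a=2, c=M2/2=-33/85, d=(M3−M2)/(6·1)=919/1020, b=Δ2−h2·(2M2+M3)/6=-2563/1020
seg 3: a=0, c=M3/2=787/340, d=(M4−M3)/(6·2)=-787/2040, b=Δ3−h3·(2M3+M4)/6=-299/510
t_q=9/4 → seg 0, τ=9/4; S=-2+3131/1020·τ+0·τ²+-751/9180·τ³=86491/21760

  seg 0: a=-2 b=3131/1020 c=0 d=-751/9180
  seg 1: a=5 b=439/510 c=-751/1020 d=71/1836
  seg 2: a=2 b=-2563/1020 c=-33/85 d=919/1020
  seg 3: a=0 b=-299/510 c=787/340 d=-787/2040
S(9/4) = 86491/21760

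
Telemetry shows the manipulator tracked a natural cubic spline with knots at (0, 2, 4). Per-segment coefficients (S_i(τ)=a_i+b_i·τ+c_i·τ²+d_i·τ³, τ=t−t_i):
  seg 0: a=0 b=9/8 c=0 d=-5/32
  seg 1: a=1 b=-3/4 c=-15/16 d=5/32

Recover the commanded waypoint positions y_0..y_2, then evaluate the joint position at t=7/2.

y_0 = S_0(0) = a_0 = 0
y_1 = S_1(0) = a_1 = 1
y_2 = S_1(2) = -3
t_q=7/2 is in segment 1 (τ=3/2); S_1(τ)=-437/256

y_0=0 y_1=1 y_2=-3
S(7/2) = -437/256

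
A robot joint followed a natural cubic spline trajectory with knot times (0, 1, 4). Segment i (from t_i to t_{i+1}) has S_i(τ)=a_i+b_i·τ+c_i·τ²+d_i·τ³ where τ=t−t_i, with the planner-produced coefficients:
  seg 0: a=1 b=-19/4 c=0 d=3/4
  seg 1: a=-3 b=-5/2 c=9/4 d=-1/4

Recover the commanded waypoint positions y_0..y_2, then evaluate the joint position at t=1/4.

y_0=1 y_1=-3 y_2=3
S(1/4) = -45/256

y_0 = S_0(0) = a_0 = 1
y_1 = S_1(0) = a_1 = -3
y_2 = S_1(3) = 3
t_q=1/4 is in segment 0 (τ=1/4); S_0(τ)=-45/256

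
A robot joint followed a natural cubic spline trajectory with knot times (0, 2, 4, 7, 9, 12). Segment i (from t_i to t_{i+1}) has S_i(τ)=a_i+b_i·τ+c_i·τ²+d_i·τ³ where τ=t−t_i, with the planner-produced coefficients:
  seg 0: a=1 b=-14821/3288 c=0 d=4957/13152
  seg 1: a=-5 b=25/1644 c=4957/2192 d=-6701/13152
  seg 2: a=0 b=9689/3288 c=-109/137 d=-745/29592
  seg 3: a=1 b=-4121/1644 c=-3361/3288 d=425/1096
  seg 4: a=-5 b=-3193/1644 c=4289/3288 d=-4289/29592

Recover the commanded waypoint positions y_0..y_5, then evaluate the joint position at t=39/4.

y_0 = S_0(0) = a_0 = 1
y_1 = S_1(0) = a_1 = -5
y_2 = S_2(0) = a_2 = 0
y_3 = S_3(0) = a_3 = 1
y_4 = S_4(0) = a_4 = -5
y_5 = S_4(3) = -3
t_q=39/4 is in segment 4 (τ=3/4); S_4(τ)=-405717/70144

y_0=1 y_1=-5 y_2=0 y_3=1 y_4=-5 y_5=-3
S(39/4) = -405717/70144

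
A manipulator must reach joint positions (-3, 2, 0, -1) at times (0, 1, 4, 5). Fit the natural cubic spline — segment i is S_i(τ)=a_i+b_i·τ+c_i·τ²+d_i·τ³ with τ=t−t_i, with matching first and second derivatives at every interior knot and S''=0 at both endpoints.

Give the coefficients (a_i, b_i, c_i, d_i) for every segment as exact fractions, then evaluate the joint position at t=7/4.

Δ: Δ0=5, Δ1=-2/3, Δ2=-1
row 1: diag=8, rhs=-34; c'=3/8, d'=-17/4
row 2: denom=8−3·3/8=55/8; d'=(-2−3·-17/4)/(55/8)=86/55
back: M2=86/55
back: M1=-17/4−3/8·86/55=-266/55
M: M0=0, M1=-266/55, M2=86/55, M3=0
seg 0: a=-3, c=M0/2=0, d=(M1−M0)/(6·1)=-133/165, b=Δ0−h0·(2M0+M1)/6=958/165
seg 1: a=2, c=M1/2=-133/55, d=(M2−M1)/(6·3)=16/45, b=Δ1−h1·(2M1+M2)/6=559/165
seg 2: a=0, c=M2/2=43/55, d=(M3−M2)/(6·1)=-43/165, b=Δ2−h2·(2M2+M3)/6=-251/165
t_q=7/4 → seg 1, τ=3/4; S=2+559/165·τ+-133/55·τ²+16/45·τ³=2931/880

  seg 0: a=-3 b=958/165 c=0 d=-133/165
  seg 1: a=2 b=559/165 c=-133/55 d=16/45
  seg 2: a=0 b=-251/165 c=43/55 d=-43/165
S(7/4) = 2931/880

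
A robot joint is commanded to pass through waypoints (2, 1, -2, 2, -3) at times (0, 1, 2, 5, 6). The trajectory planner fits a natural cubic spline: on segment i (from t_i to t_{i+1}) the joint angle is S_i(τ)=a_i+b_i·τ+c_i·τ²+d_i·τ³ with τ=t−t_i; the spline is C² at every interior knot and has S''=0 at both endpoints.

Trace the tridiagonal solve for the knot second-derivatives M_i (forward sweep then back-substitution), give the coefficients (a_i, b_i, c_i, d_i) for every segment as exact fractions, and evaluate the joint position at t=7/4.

  seg 0: a=2 b=-145/636 c=0 d=-491/636
  seg 1: a=1 b=-809/318 c=-491/212 d=1183/636
  seg 2: a=-2 b=-1015/636 c=173/53 d=-485/636
  seg 3: a=2 b=-827/318 c=-763/212 d=763/636
S(7/4) = -19349/13568

Δ: Δ0=-1, Δ1=-3, Δ2=4/3, Δ3=-5
row 1: diag=4, rhs=-12; c'=1/4, d'=-3
row 2: denom=8−1·1/4=31/4; d'=(26−1·-3)/(31/4)=116/31
row 3: denom=8−3·12/31=212/31; d'=(-38−3·116/31)/(212/31)=-763/106
back: M3=-763/106
back: M2=116/31−12/31·-763/106=346/53
back: M1=-3−1/4·346/53=-491/106
M: M0=0, M1=-491/106, M2=346/53, M3=-763/106, M4=0
seg 0: a=2, c=M0/2=0, d=(M1−M0)/(6·1)=-491/636, b=Δ0−h0·(2M0+M1)/6=-145/636
seg 1: a=1, c=M1/2=-491/212, d=(M2−M1)/(6·1)=1183/636, b=Δ1−h1·(2M1+M2)/6=-809/318
seg 2: a=-2, c=M2/2=173/53, d=(M3−M2)/(6·3)=-485/636, b=Δ2−h2·(2M2+M3)/6=-1015/636
seg 3: a=2, c=M3/2=-763/212, d=(M4−M3)/(6·1)=763/636, b=Δ3−h3·(2M3+M4)/6=-827/318
t_q=7/4 → seg 1, τ=3/4; S=1+-809/318·τ+-491/212·τ²+1183/636·τ³=-19349/13568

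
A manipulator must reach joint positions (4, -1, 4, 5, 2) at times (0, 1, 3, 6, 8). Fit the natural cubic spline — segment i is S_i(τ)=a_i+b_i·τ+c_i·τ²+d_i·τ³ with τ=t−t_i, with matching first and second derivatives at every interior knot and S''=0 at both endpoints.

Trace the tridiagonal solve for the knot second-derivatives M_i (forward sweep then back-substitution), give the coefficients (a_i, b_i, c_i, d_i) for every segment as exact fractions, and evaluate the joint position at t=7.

  seg 0: a=4 b=-19469/3036 c=0 d=4289/3036
  seg 1: a=-1 b=-3301/1518 c=4289/1012 d=-5771/6072
  seg 2: a=4 b=2560/759 c=-741/506 d=685/4554
  seg 3: a=5 b=-2053/1518 c=-28/253 d=14/759
S(7) = 1799/506

Δ: Δ0=-5, Δ1=5/2, Δ2=1/3, Δ3=-3/2
row 1: diag=6, rhs=45; c'=1/3, d'=15/2
row 2: denom=10−2·1/3=28/3; d'=(-13−2·15/2)/(28/3)=-3
row 3: denom=10−3·9/28=253/28; d'=(-11−3·-3)/(253/28)=-56/253
back: M3=-56/253
back: M2=-3−9/28·-56/253=-741/253
back: M1=15/2−1/3·-741/253=4289/506
M: M0=0, M1=4289/506, M2=-741/253, M3=-56/253, M4=0
seg 0: a=4, c=M0/2=0, d=(M1−M0)/(6·1)=4289/3036, b=Δ0−h0·(2M0+M1)/6=-19469/3036
seg 1: a=-1, c=M1/2=4289/1012, d=(M2−M1)/(6·2)=-5771/6072, b=Δ1−h1·(2M1+M2)/6=-3301/1518
seg 2: a=4, c=M2/2=-741/506, d=(M3−M2)/(6·3)=685/4554, b=Δ2−h2·(2M2+M3)/6=2560/759
seg 3: a=5, c=M3/2=-28/253, d=(M4−M3)/(6·2)=14/759, b=Δ3−h3·(2M3+M4)/6=-2053/1518
t_q=7 → seg 3, τ=1; S=5+-2053/1518·τ+-28/253·τ²+14/759·τ³=1799/506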